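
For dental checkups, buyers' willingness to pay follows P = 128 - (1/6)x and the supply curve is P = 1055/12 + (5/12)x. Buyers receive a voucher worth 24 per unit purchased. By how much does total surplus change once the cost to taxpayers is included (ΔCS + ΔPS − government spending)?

Net change in total surplus = -3456/7

Pre-subsidy: 128 - (1/6)x = 1055/12 + (5/12)x gives x* = 481/7 and P* = 4895/42.
With the rebate, buyers effectively pay Pb = Ps − 24, where Ps is the price sellers receive.
On the curves, Pb = 128 - (1/6)x and Ps = 1055/12 + (5/12)x; the wedge Ps − Pb = 24 gives 1055/12 + (5/12)x − (128 - (1/6)x) = 24, so x' = 769/7.
Then Pb = 128 − (1/6)·(769/7) = 4607/42 and Ps = 1055/12 + (5/12)·(769/7) = 5615/42.
ΔCS = ½(481/7 + 769/7)(4895/42 − 4607/42) = 30000/49; ΔPS = ½(481/7 + 769/7)(5615/42 − 4895/42) = 75000/49.
Government spending = 24 × 769/7 = 18456/7.
Net change = 30000/49 + 75000/49 − 18456/7 = -3456/7. The loss equals the DWL triangle ½·24·288/7.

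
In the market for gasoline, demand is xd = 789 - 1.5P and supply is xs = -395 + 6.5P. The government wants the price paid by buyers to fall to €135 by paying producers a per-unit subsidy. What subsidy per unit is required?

Required subsidy s = €16 per unit

At a buyer price of 135, quantity demanded is 789 − 1.5·135 = 586.5.
Sellers supply 586.5 only when they receive Ps with -395 + 6.5·Ps = 586.5, i.e. Ps = 151.
s = Ps − Pb = 151 − 135 = 16.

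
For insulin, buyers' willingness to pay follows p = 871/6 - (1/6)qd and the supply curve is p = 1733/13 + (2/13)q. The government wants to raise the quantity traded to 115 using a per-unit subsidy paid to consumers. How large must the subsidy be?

Required subsidy s = 25 per unit

At q = 115, from the demand curve buyers pay pb = 871/6 − (1/6)·115 = 126; from the supply curve sellers need ps = 1733/13 + (2/13)·115 = 151.
The subsidy must fill the gap: s = ps − pb = 151 − 126 = 25.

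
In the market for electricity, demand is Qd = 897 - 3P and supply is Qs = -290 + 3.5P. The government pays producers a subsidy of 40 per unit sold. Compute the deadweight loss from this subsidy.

Deadweight loss = 16800/13

Pre-subsidy: 897 - 3P = -290 + 3.5P gives P* = 2374/13, Q* = 4539/13.
With the subsidy, sellers receive Ps = Pb + 40 for each unit, where Pb is the price buyers pay.
Supply in terms of Pb becomes Qs = -290 + 3.5(Pb + 40) = -150 + 3.5Pb. Setting this equal to demand: 897 - 3Pb = -150 + 3.5Pb, so Pb = 2094/13.
Sellers receive Ps = 2094/13 + 40 = 2614/13; Q' = 897 − 3·(2094/13) = 5379/13.
The subsidy expands output by 5379/13 − 4539/13 = 840/13 past the efficient level; on those units the gap between marginal cost and willingness to pay runs from 0 up to 40.
DWL = ½ × 40 × 840/13 = 16800/13.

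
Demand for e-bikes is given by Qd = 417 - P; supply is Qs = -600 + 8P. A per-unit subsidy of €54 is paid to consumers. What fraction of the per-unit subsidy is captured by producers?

Pre-subsidy: 417 - P = -600 + 8P gives P* = 113, Q* = 304.
With the rebate, buyers effectively pay Pb = Ps − 54, where Ps is the price sellers receive.
Demand in terms of Ps becomes Qd = 417 − 1(Ps − 54) = 471 - Ps. Setting this equal to supply: 471 - Ps = -600 + 8Ps, so Ps = 119.
Buyers pay Pb = 119 − 54 = 65; Q' = -600 + 8·119 = 352.
Buyers' price falls by P* − Pb = 113 − 65 = 48; sellers' price rises by Ps − P* = 119 − 113 = 6.
So producers capture 6/54 = 1/9 of each unit of subsidy.

Producer share = 1/9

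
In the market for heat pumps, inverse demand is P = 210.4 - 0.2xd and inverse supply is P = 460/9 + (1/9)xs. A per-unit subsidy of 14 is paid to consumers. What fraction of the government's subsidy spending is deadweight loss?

Pre-subsidy: 210.4 - 0.2x = 460/9 + (1/9)x gives x* = 512 and P* = 108.
With the rebate, buyers effectively pay Pb = Ps − 14, where Ps is the price sellers receive.
On the curves, Pb = 210.4 - 0.2x and Ps = 460/9 + (1/9)x; the wedge Ps − Pb = 14 gives 460/9 + (1/9)x − (210.4 - 0.2x) = 14, so x' = 557.
Then Pb = 210.4 − 0.2·557 = 99 and Ps = 460/9 + (1/9)·557 = 113.
ΔCS = ½(512 + 557)(108 − 99) = 4810.5; ΔPS = ½(512 + 557)(113 − 108) = 2672.5.
Government spending = 14 × 557 = 7798.
DWL = ½ × 14 × (557 − 512) = 315; fraction = 315 / 7798 = 45/1114.

DWL / government spending = 45/1114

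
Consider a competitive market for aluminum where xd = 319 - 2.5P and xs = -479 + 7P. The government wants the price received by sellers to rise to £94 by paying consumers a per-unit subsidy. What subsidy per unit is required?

At a seller price of 94, quantity supplied is -479 + 7·94 = 179.
Buyers absorb 179 only when they pay Pb with 319 − 2.5·Pb = 179, i.e. Pb = 56.
s = Ps − Pb = 94 − 56 = 38.

Required subsidy s = £38 per unit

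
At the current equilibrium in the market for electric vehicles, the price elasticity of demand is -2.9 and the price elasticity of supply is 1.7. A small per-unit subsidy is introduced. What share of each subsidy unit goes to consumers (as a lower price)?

For a small subsidy around the equilibrium, the benefit split depends on the relative slopes, which at a point are proportional to the elasticities.
Buyer share = εs/(εs + |εd|) = 1.7/(1.7 + 2.9) = 17/46; seller share = |εd|/(εs + |εd|) = 29/46.

Consumer share = 17/46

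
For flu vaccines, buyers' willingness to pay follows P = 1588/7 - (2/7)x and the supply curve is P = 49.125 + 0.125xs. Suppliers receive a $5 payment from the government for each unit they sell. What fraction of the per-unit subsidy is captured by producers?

Pre-subsidy: 1588/7 - (2/7)x = 49.125 + 0.125x gives x* = 9953/23 and P* = 2374/23.
With the subsidy, sellers receive Ps = Pb + 5 for each unit, where Pb is the price buyers pay.
On the curves, Pb = 1588/7 - (2/7)x and Ps = 49.125 + 0.125x; the wedge Ps − Pb = 5 gives 49.125 + 0.125x − (1588/7 - (2/7)x) = 5, so x' = 10233/23.
Then Pb = 1588/7 − (2/7)·(10233/23) = 2294/23 and Ps = 49.125 + 0.125·(10233/23) = 2409/23.
Buyers' price falls by P* − Pb = 2374/23 − 2294/23 = 80/23; sellers' price rises by Ps − P* = 2409/23 − 2374/23 = 35/23.
So producers capture (35/23)/5 = 7/23 of each unit of subsidy.

Producer share = 7/23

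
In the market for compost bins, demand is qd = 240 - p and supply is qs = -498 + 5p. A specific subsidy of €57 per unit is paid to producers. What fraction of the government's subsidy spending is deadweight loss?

Pre-subsidy: 240 - p = -498 + 5p gives p* = 123, q* = 117.
With the subsidy, sellers receive ps = pb + 57 for each unit, where pb is the price buyers pay.
Supply in terms of pb becomes qs = -498 + 5(pb + 57) = -213 + 5pb. Setting this equal to demand: 240 - pb = -213 + 5pb, so pb = 75.5.
Sellers receive ps = 75.5 + 57 = 132.5; q' = 240 − 1·75.5 = 164.5.
ΔCS = ½(117 + 164.5)(123 − 75.5) = 6685.625; ΔPS = ½(117 + 164.5)(132.5 − 123) = 1337.125.
Government spending = 57 × 164.5 = 9376.5.
DWL = ½ × 57 × (164.5 − 117) = 1353.75; fraction = 1353.75 / 9376.5 = 95/658.

DWL / government spending = 95/658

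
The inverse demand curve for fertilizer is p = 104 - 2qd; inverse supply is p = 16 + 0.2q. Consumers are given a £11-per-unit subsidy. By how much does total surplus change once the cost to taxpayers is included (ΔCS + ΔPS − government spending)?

Pre-subsidy: 104 - 2q = 16 + 0.2q gives q* = 40 and p* = 24.
With the rebate, buyers effectively pay pb = ps − 11, where ps is the price sellers receive.
On the curves, pb = 104 - 2q and ps = 16 + 0.2q; the wedge ps − pb = 11 gives 16 + 0.2q − (104 - 2q) = 11, so q' = 45.
Then pb = 104 − 2·45 = 14 and ps = 16 + 0.2·45 = 25.
ΔCS = ½(40 + 45)(24 − 14) = 425; ΔPS = ½(40 + 45)(25 − 24) = 42.5.
Government spending = 11 × 45 = 495.
Net change = 425 + 42.5 − 495 = -27.5. The loss equals the DWL triangle ½·11·5.

Net change in total surplus = -£27.5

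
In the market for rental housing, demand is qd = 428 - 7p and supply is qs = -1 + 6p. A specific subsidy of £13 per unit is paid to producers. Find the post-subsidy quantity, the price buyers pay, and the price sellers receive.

Pre-subsidy: 428 - 7p = -1 + 6p gives p* = 33, q* = 197.
With the subsidy, sellers receive ps = pb + 13 for each unit, where pb is the price buyers pay.
Supply in terms of pb becomes qs = -1 + 6(pb + 13) = 77 + 6pb. Setting this equal to demand: 428 - 7pb = 77 + 6pb, so pb = 27.
Sellers receive ps = 27 + 13 = 40; q' = 428 − 7·27 = 239.

q' = 239; buyers pay £27; sellers receive £40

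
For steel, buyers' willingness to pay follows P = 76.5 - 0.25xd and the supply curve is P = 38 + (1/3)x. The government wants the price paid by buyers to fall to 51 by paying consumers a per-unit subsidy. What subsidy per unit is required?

Required subsidy s = 21 per unit

At a buyer price of 51, quantity demanded is 306 − 4·51 = 102.
Sellers supply 102 only when they receive Ps = 38 + (1/3)·102 = 72.
s = Ps − Pb = 72 − 51 = 21.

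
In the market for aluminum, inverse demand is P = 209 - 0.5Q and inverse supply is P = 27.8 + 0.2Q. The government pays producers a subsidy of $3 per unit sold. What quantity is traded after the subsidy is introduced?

Pre-subsidy: 209 - 0.5Q = 27.8 + 0.2Q gives Q* = 1812/7 and P* = 557/7.
With the subsidy, sellers receive Ps = Pb + 3 for each unit, where Pb is the price buyers pay.
On the curves, Pb = 209 - 0.5Q and Ps = 27.8 + 0.2Q; the wedge Ps − Pb = 3 gives 27.8 + 0.2Q − (209 - 0.5Q) = 3, so Q' = 1842/7.
Then Pb = 209 − 0.5·(1842/7) = 542/7 and Ps = 27.8 + 0.2·(1842/7) = 563/7.

Q' = 1842/7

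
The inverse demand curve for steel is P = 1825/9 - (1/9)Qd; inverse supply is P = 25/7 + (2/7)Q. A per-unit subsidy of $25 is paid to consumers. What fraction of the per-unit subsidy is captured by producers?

Pre-subsidy: 1825/9 - (1/9)Q = 25/7 + (2/7)Q gives Q* = 502 and P* = 147.
With the rebate, buyers effectively pay Pb = Ps − 25, where Ps is the price sellers receive.
On the curves, Pb = 1825/9 - (1/9)Q and Ps = 25/7 + (2/7)Q; the wedge Ps − Pb = 25 gives 25/7 + (2/7)Q − (1825/9 - (1/9)Q) = 25, so Q' = 565.
Then Pb = 1825/9 − (1/9)·565 = 140 and Ps = 25/7 + (2/7)·565 = 165.
Buyers' price falls by P* − Pb = 147 − 140 = 7; sellers' price rises by Ps − P* = 165 − 147 = 18.
So producers capture 18/25 = 0.72 of each unit of subsidy.

Producer share = 0.72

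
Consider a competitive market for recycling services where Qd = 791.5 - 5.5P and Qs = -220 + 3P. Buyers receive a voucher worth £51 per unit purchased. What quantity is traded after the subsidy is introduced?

Q' = 236

Pre-subsidy: 791.5 - 5.5P = -220 + 3P gives P* = 119, Q* = 137.
With the rebate, buyers effectively pay Pb = Ps − 51, where Ps is the price sellers receive.
Demand in terms of Ps becomes Qd = 791.5 − 5.5(Ps − 51) = 1072 - 5.5Ps. Setting this equal to supply: 1072 - 5.5Ps = -220 + 3Ps, so Ps = 152.
Buyers pay Pb = 152 − 51 = 101; Q' = -220 + 3·152 = 236.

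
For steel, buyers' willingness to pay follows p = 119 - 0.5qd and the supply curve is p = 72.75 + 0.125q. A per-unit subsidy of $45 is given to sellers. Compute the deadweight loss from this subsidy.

Pre-subsidy: 119 - 0.5q = 72.75 + 0.125q gives q* = 74 and p* = 82.
With the subsidy, sellers receive ps = pb + 45 for each unit, where pb is the price buyers pay.
On the curves, pb = 119 - 0.5q and ps = 72.75 + 0.125q; the wedge ps − pb = 45 gives 72.75 + 0.125q − (119 - 0.5q) = 45, so q' = 146.
Then pb = 119 − 0.5·146 = 46 and ps = 72.75 + 0.125·146 = 91.
The subsidy expands output by 146 − 74 = 72 past the efficient level; on those units the gap between marginal cost and willingness to pay runs from 0 up to 45.
DWL = ½ × 45 × 72 = 1620.

Deadweight loss = $1620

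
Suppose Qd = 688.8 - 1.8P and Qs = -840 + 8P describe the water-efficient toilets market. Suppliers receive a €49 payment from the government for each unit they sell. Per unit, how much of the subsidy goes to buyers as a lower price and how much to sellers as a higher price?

Pre-subsidy: 688.8 - 1.8P = -840 + 8P gives P* = 156, Q* = 408.
With the subsidy, sellers receive Ps = Pb + 49 for each unit, where Pb is the price buyers pay.
Supply in terms of Pb becomes Qs = -840 + 8(Pb + 49) = -448 + 8Pb. Setting this equal to demand: 688.8 - 1.8Pb = -448 + 8Pb, so Pb = 116.
Sellers receive Ps = 116 + 49 = 165; Q' = 688.8 − 1.8·116 = 480.
Buyers' price falls by P* − Pb = 156 − 116 = 40; sellers' price rises by Ps − P* = 165 − 156 = 9.

Buyers gain €40 per unit; sellers gain €9 per unit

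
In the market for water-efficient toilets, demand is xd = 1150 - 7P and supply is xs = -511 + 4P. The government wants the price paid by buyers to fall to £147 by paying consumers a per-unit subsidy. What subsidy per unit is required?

At a buyer price of 147, quantity demanded is 1150 − 7·147 = 121.
Sellers supply 121 only when they receive Ps with -511 + 4·Ps = 121, i.e. Ps = 158.
s = Ps − Pb = 158 − 147 = 11.

Required subsidy s = £11 per unit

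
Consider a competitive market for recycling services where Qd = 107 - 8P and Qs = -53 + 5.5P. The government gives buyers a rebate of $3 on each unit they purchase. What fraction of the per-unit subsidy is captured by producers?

Producer share = 16/27

Pre-subsidy: 107 - 8P = -53 + 5.5P gives P* = 320/27, Q* = 329/27.
With the rebate, buyers effectively pay Pb = Ps − 3, where Ps is the price sellers receive.
Demand in terms of Ps becomes Qd = 107 − 8(Ps − 3) = 131 - 8Ps. Setting this equal to supply: 131 - 8Ps = -53 + 5.5Ps, so Ps = 368/27.
Buyers pay Pb = 368/27 − 3 = 287/27; Q' = -53 + 5.5·(368/27) = 593/27.
Buyers' price falls by P* − Pb = 320/27 − 287/27 = 11/9; sellers' price rises by Ps − P* = 368/27 − 320/27 = 16/9.
So producers capture (16/9)/3 = 16/27 of each unit of subsidy.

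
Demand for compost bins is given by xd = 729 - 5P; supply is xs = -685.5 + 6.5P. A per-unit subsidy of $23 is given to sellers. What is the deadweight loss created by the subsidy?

Deadweight loss = $747.5

Pre-subsidy: 729 - 5P = -685.5 + 6.5P gives P* = 123, x* = 114.
With the subsidy, sellers receive Ps = Pb + 23 for each unit, where Pb is the price buyers pay.
Supply in terms of Pb becomes xs = -685.5 + 6.5(Pb + 23) = -536 + 6.5Pb. Setting this equal to demand: 729 - 5Pb = -536 + 6.5Pb, so Pb = 110.
Sellers receive Ps = 110 + 23 = 133; x' = 729 − 5·110 = 179.
The subsidy expands output by 179 − 114 = 65 past the efficient level; on those units the gap between marginal cost and willingness to pay runs from 0 up to 23.
DWL = ½ × 23 × 65 = 747.5.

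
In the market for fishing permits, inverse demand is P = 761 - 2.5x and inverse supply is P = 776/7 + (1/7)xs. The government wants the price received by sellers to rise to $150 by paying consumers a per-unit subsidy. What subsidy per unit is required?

Required subsidy s = $74 per unit

At a seller price of 150, quantity supplied is -776 + 7·150 = 274.
Buyers absorb 274 only when they pay Pb = 761 − 2.5·274 = 76.
s = Ps − Pb = 150 − 76 = 74.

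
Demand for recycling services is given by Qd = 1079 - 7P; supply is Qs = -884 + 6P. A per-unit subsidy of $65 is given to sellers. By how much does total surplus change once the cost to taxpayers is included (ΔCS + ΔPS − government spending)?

Net change in total surplus = -$6825

Pre-subsidy: 1079 - 7P = -884 + 6P gives P* = 151, Q* = 22.
With the subsidy, sellers receive Ps = Pb + 65 for each unit, where Pb is the price buyers pay.
Supply in terms of Pb becomes Qs = -884 + 6(Pb + 65) = -494 + 6Pb. Setting this equal to demand: 1079 - 7Pb = -494 + 6Pb, so Pb = 121.
Sellers receive Ps = 121 + 65 = 186; Q' = 1079 − 7·121 = 232.
ΔCS = ½(22 + 232)(151 − 121) = 3810; ΔPS = ½(22 + 232)(186 − 151) = 4445.
Government spending = 65 × 232 = 15080.
Net change = 3810 + 4445 − 15080 = -6825. The loss equals the DWL triangle ½·65·210.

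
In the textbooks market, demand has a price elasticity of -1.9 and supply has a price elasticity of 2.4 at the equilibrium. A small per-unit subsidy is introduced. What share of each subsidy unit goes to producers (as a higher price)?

Producer share = 19/43

For a small subsidy around the equilibrium, the benefit split depends on the relative slopes, which at a point are proportional to the elasticities.
Buyer share = εs/(εs + |εd|) = 2.4/(2.4 + 1.9) = 24/43; seller share = |εd|/(εs + |εd|) = 19/43.
So producers capture 19/43 of the subsidy.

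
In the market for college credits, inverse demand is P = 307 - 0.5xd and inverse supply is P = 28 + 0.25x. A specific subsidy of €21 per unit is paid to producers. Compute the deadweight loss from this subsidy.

Deadweight loss = €294

Pre-subsidy: 307 - 0.5x = 28 + 0.25x gives x* = 372 and P* = 121.
With the subsidy, sellers receive Ps = Pb + 21 for each unit, where Pb is the price buyers pay.
On the curves, Pb = 307 - 0.5x and Ps = 28 + 0.25x; the wedge Ps − Pb = 21 gives 28 + 0.25x − (307 - 0.5x) = 21, so x' = 400.
Then Pb = 307 − 0.5·400 = 107 and Ps = 28 + 0.25·400 = 128.
The subsidy expands output by 400 − 372 = 28 past the efficient level; on those units the gap between marginal cost and willingness to pay runs from 0 up to 21.
DWL = ½ × 21 × 28 = 294.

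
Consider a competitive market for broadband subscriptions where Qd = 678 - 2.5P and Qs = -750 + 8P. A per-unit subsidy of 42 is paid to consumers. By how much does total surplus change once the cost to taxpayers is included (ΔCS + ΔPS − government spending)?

Pre-subsidy: 678 - 2.5P = -750 + 8P gives P* = 136, Q* = 338.
With the rebate, buyers effectively pay Pb = Ps − 42, where Ps is the price sellers receive.
Demand in terms of Ps becomes Qd = 678 − 2.5(Ps − 42) = 783 - 2.5Ps. Setting this equal to supply: 783 - 2.5Ps = -750 + 8Ps, so Ps = 146.
Buyers pay Pb = 146 − 42 = 104; Q' = -750 + 8·146 = 418.
ΔCS = ½(338 + 418)(136 − 104) = 12096; ΔPS = ½(338 + 418)(146 − 136) = 3780.
Government spending = 42 × 418 = 17556.
Net change = 12096 + 3780 − 17556 = -1680. The loss equals the DWL triangle ½·42·80.

Net change in total surplus = -1680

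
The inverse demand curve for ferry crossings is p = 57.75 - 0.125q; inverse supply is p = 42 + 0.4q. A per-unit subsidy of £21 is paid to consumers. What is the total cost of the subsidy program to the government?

Government cost = £1470

Pre-subsidy: 57.75 - 0.125q = 42 + 0.4q gives q* = 30 and p* = 54.
With the rebate, buyers effectively pay pb = ps − 21, where ps is the price sellers receive.
On the curves, pb = 57.75 - 0.125q and ps = 42 + 0.4q; the wedge ps − pb = 21 gives 42 + 0.4q − (57.75 - 0.125q) = 21, so q' = 70.
Then pb = 57.75 − 0.125·70 = 49 and ps = 42 + 0.4·70 = 70.
Government outlay = subsidy × quantity = 21 × 70 = 1470.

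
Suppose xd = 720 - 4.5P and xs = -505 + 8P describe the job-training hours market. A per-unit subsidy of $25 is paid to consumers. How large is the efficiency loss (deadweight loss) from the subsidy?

Deadweight loss = $900

Pre-subsidy: 720 - 4.5P = -505 + 8P gives P* = 98, x* = 279.
With the rebate, buyers effectively pay Pb = Ps − 25, where Ps is the price sellers receive.
Demand in terms of Ps becomes xd = 720 − 4.5(Ps − 25) = 832.5 - 4.5Ps. Setting this equal to supply: 832.5 - 4.5Ps = -505 + 8Ps, so Ps = 107.
Buyers pay Pb = 107 − 25 = 82; x' = -505 + 8·107 = 351.
The subsidy expands output by 351 − 279 = 72 past the efficient level; on those units the gap between marginal cost and willingness to pay runs from 0 up to 25.
DWL = ½ × 25 × 72 = 900.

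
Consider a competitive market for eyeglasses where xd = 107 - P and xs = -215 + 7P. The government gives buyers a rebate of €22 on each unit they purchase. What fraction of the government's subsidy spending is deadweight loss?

DWL / government spending = 77/688

Pre-subsidy: 107 - P = -215 + 7P gives P* = 40.25, x* = 66.75.
With the rebate, buyers effectively pay Pb = Ps − 22, where Ps is the price sellers receive.
Demand in terms of Ps becomes xd = 107 − 1(Ps − 22) = 129 - Ps. Setting this equal to supply: 129 - Ps = -215 + 7Ps, so Ps = 43.
Buyers pay Pb = 43 − 22 = 21; x' = -215 + 7·43 = 86.
ΔCS = ½(66.75 + 86)(40.25 − 21) = 1470.21875; ΔPS = ½(66.75 + 86)(43 − 40.25) = 210.03125.
Government spending = 22 × 86 = 1892.
DWL = ½ × 22 × (86 − 66.75) = 211.75; fraction = 211.75 / 1892 = 77/688.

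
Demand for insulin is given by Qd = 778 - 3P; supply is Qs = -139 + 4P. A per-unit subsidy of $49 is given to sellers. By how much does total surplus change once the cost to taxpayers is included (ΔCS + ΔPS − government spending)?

Pre-subsidy: 778 - 3P = -139 + 4P gives P* = 131, Q* = 385.
With the subsidy, sellers receive Ps = Pb + 49 for each unit, where Pb is the price buyers pay.
Supply in terms of Pb becomes Qs = -139 + 4(Pb + 49) = 57 + 4Pb. Setting this equal to demand: 778 - 3Pb = 57 + 4Pb, so Pb = 103.
Sellers receive Ps = 103 + 49 = 152; Q' = 778 − 3·103 = 469.
ΔCS = ½(385 + 469)(131 − 103) = 11956; ΔPS = ½(385 + 469)(152 − 131) = 8967.
Government spending = 49 × 469 = 22981.
Net change = 11956 + 8967 − 22981 = -2058. The loss equals the DWL triangle ½·49·84.

Net change in total surplus = -$2058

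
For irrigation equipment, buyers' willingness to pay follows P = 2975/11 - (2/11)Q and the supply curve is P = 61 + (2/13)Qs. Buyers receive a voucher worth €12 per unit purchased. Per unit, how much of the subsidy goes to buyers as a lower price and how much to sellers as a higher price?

Buyers gain €6.5 per unit; sellers gain €5.5 per unit

Pre-subsidy: 2975/11 - (2/11)Q = 61 + (2/13)Q gives Q* = 624 and P* = 157.
With the rebate, buyers effectively pay Pb = Ps − 12, where Ps is the price sellers receive.
On the curves, Pb = 2975/11 - (2/11)Q and Ps = 61 + (2/13)Q; the wedge Ps − Pb = 12 gives 61 + (2/13)Q − (2975/11 - (2/11)Q) = 12, so Q' = 659.75.
Then Pb = 2975/11 − (2/11)·659.75 = 150.5 and Ps = 61 + (2/13)·659.75 = 162.5.
Buyers' price falls by P* − Pb = 157 − 150.5 = 6.5; sellers' price rises by Ps − P* = 162.5 − 157 = 5.5.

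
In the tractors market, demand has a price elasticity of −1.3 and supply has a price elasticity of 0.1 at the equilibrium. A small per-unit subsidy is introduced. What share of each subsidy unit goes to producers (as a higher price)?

For a small subsidy around the equilibrium, the benefit split depends on the relative slopes, which at a point are proportional to the elasticities.
Buyer share = εs/(εs + |εd|) = 0.1/(0.1 + 1.3) = 1/14; seller share = |εd|/(εs + |εd|) = 13/14.
So producers capture 13/14 of the subsidy.

Producer share = 13/14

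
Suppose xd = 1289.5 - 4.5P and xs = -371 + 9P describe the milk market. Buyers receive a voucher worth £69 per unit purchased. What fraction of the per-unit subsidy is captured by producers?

Pre-subsidy: 1289.5 - 4.5P = -371 + 9P gives P* = 123, x* = 736.
With the rebate, buyers effectively pay Pb = Ps − 69, where Ps is the price sellers receive.
Demand in terms of Ps becomes xd = 1289.5 − 4.5(Ps − 69) = 1600 - 4.5Ps. Setting this equal to supply: 1600 - 4.5Ps = -371 + 9Ps, so Ps = 146.
Buyers pay Pb = 146 − 69 = 77; x' = -371 + 9·146 = 943.
Buyers' price falls by P* − Pb = 123 − 77 = 46; sellers' price rises by Ps − P* = 146 − 123 = 23.
So producers capture 23/69 = 1/3 of each unit of subsidy.

Producer share = 1/3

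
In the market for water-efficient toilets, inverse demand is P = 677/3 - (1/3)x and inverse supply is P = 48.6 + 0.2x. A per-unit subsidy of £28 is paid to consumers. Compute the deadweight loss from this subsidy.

Deadweight loss = £735

Pre-subsidy: 677/3 - (1/3)x = 48.6 + 0.2x gives x* = 332 and P* = 115.
With the rebate, buyers effectively pay Pb = Ps − 28, where Ps is the price sellers receive.
On the curves, Pb = 677/3 - (1/3)x and Ps = 48.6 + 0.2x; the wedge Ps − Pb = 28 gives 48.6 + 0.2x − (677/3 - (1/3)x) = 28, so x' = 384.5.
Then Pb = 677/3 − (1/3)·384.5 = 97.5 and Ps = 48.6 + 0.2·384.5 = 125.5.
The subsidy expands output by 384.5 − 332 = 52.5 past the efficient level; on those units the gap between marginal cost and willingness to pay runs from 0 up to 28.
DWL = ½ × 28 × 52.5 = 735.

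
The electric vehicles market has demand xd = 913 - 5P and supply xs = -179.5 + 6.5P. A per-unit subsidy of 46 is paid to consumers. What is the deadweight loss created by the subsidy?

Pre-subsidy: 913 - 5P = -179.5 + 6.5P gives P* = 95, x* = 438.
With the rebate, buyers effectively pay Pb = Ps − 46, where Ps is the price sellers receive.
Demand in terms of Ps becomes xd = 913 − 5(Ps − 46) = 1143 - 5Ps. Setting this equal to supply: 1143 - 5Ps = -179.5 + 6.5Ps, so Ps = 115.
Buyers pay Pb = 115 − 46 = 69; x' = -179.5 + 6.5·115 = 568.
The subsidy expands output by 568 − 438 = 130 past the efficient level; on those units the gap between marginal cost and willingness to pay runs from 0 up to 46.
DWL = ½ × 46 × 130 = 2990.

Deadweight loss = 2990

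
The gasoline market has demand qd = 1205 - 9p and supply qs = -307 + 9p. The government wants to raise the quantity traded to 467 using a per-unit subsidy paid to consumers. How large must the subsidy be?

At q = 467, invert demand for the buyer price: pb = (1205 − 467)/9 = 82; invert supply for the seller price: ps = (467 − (-307))/9 = 86.
The subsidy must fill the gap: s = ps − pb = 86 − 82 = 4.

Required subsidy s = 4 per unit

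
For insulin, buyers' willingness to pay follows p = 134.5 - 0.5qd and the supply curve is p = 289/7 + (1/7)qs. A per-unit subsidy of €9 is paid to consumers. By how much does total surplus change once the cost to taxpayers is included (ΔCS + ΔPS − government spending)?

Net change in total surplus = -€63

Pre-subsidy: 134.5 - 0.5q = 289/7 + (1/7)q gives q* = 145 and p* = 62.
With the rebate, buyers effectively pay pb = ps − 9, where ps is the price sellers receive.
On the curves, pb = 134.5 - 0.5q and ps = 289/7 + (1/7)q; the wedge ps − pb = 9 gives 289/7 + (1/7)q − (134.5 - 0.5q) = 9, so q' = 159.
Then pb = 134.5 − 0.5·159 = 55 and ps = 289/7 + (1/7)·159 = 64.
ΔCS = ½(145 + 159)(62 − 55) = 1064; ΔPS = ½(145 + 159)(64 − 62) = 304.
Government spending = 9 × 159 = 1431.
Net change = 1064 + 304 − 1431 = -63. The loss equals the DWL triangle ½·9·14.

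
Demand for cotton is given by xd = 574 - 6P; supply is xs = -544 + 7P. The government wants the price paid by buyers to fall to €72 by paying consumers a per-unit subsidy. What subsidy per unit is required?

Required subsidy s = €26 per unit

At a buyer price of 72, quantity demanded is 574 − 6·72 = 142.
Sellers supply 142 only when they receive Ps with -544 + 7·Ps = 142, i.e. Ps = 98.
s = Ps − Pb = 98 − 72 = 26.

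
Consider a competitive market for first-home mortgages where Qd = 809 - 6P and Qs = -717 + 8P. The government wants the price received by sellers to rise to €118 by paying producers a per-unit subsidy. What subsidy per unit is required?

Required subsidy s = €21 per unit

At a seller price of 118, quantity supplied is -717 + 8·118 = 227.
Buyers absorb 227 only when they pay Pb with 809 − 6·Pb = 227, i.e. Pb = 97.
s = Ps − Pb = 118 − 97 = 21.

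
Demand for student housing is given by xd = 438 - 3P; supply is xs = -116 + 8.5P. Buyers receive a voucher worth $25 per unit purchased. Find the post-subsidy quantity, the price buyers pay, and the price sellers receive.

Pre-subsidy: 438 - 3P = -116 + 8.5P gives P* = 1108/23, x* = 6750/23.
With the rebate, buyers effectively pay Pb = Ps − 25, where Ps is the price sellers receive.
Demand in terms of Ps becomes xd = 438 − 3(Ps − 25) = 513 - 3Ps. Setting this equal to supply: 513 - 3Ps = -116 + 8.5Ps, so Ps = 1258/23.
Buyers pay Pb = 1258/23 − 25 = 683/23; x' = -116 + 8.5·(1258/23) = 8025/23.

x' = 8025/23; buyers pay 683/23; sellers receive 1258/23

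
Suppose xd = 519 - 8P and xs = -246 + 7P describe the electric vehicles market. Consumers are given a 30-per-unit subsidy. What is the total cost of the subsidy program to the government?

Government cost = 6690

Pre-subsidy: 519 - 8P = -246 + 7P gives P* = 51, x* = 111.
With the rebate, buyers effectively pay Pb = Ps − 30, where Ps is the price sellers receive.
Demand in terms of Ps becomes xd = 519 − 8(Ps − 30) = 759 - 8Ps. Setting this equal to supply: 759 - 8Ps = -246 + 7Ps, so Ps = 67.
Buyers pay Pb = 67 − 30 = 37; x' = -246 + 7·67 = 223.
Government outlay = subsidy × quantity = 30 × 223 = 6690.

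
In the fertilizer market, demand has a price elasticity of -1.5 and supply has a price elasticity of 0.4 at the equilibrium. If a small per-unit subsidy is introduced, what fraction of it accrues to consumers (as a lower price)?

For a small subsidy around the equilibrium, the benefit split depends on the relative slopes, which at a point are proportional to the elasticities.
Buyer share = εs/(εs + |εd|) = 0.4/(0.4 + 1.5) = 4/19; seller share = |εd|/(εs + |εd|) = 15/19.

Consumer share = 4/19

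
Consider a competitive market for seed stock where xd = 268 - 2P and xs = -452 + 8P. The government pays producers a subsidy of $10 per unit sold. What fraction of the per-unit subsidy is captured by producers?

Pre-subsidy: 268 - 2P = -452 + 8P gives P* = 72, x* = 124.
With the subsidy, sellers receive Ps = Pb + 10 for each unit, where Pb is the price buyers pay.
Supply in terms of Pb becomes xs = -452 + 8(Pb + 10) = -372 + 8Pb. Setting this equal to demand: 268 - 2Pb = -372 + 8Pb, so Pb = 64.
Sellers receive Ps = 64 + 10 = 74; x' = 268 − 2·64 = 140.
Buyers' price falls by P* − Pb = 72 − 64 = 8; sellers' price rises by Ps − P* = 74 − 72 = 2.
So producers capture 2/10 = 0.2 of each unit of subsidy.

Producer share = 0.2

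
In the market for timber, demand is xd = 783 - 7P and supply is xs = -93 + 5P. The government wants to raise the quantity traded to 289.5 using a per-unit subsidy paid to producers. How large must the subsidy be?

At x = 289.5, invert demand for the buyer price: Pb = (783 − 289.5)/7 = 70.5; invert supply for the seller price: Ps = (289.5 − (-93))/5 = 76.5.
The subsidy must fill the gap: s = Ps − Pb = 76.5 − 70.5 = 6.

Required subsidy s = 6 per unit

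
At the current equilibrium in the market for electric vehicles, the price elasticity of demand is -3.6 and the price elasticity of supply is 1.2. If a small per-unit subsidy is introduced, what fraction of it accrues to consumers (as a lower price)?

For a small subsidy around the equilibrium, the benefit split depends on the relative slopes, which at a point are proportional to the elasticities.
Buyer share = εs/(εs + |εd|) = 1.2/(1.2 + 3.6) = 0.25; seller share = |εd|/(εs + |εd|) = 0.75.

Consumer share = 0.25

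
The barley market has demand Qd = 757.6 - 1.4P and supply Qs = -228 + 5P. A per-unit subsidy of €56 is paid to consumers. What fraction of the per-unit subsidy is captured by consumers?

Consumer share = 0.78125

Pre-subsidy: 757.6 - 1.4P = -228 + 5P gives P* = 154, Q* = 542.
With the rebate, buyers effectively pay Pb = Ps − 56, where Ps is the price sellers receive.
Demand in terms of Ps becomes Qd = 757.6 − 1.4(Ps − 56) = 836 - 1.4Ps. Setting this equal to supply: 836 - 1.4Ps = -228 + 5Ps, so Ps = 166.25.
Buyers pay Pb = 166.25 − 56 = 110.25; Q' = -228 + 5·166.25 = 603.25.
Buyers' price falls by P* − Pb = 154 − 110.25 = 43.75; sellers' price rises by Ps − P* = 166.25 − 154 = 12.25.
So consumers capture 43.75/56 = 0.78125 of each unit of subsidy.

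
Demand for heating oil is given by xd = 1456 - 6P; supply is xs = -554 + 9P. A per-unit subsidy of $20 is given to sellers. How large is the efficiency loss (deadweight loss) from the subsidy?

Deadweight loss = $720

Pre-subsidy: 1456 - 6P = -554 + 9P gives P* = 134, x* = 652.
With the subsidy, sellers receive Ps = Pb + 20 for each unit, where Pb is the price buyers pay.
Supply in terms of Pb becomes xs = -554 + 9(Pb + 20) = -374 + 9Pb. Setting this equal to demand: 1456 - 6Pb = -374 + 9Pb, so Pb = 122.
Sellers receive Ps = 122 + 20 = 142; x' = 1456 − 6·122 = 724.
The subsidy expands output by 724 − 652 = 72 past the efficient level; on those units the gap between marginal cost and willingness to pay runs from 0 up to 20.
DWL = ½ × 20 × 72 = 720.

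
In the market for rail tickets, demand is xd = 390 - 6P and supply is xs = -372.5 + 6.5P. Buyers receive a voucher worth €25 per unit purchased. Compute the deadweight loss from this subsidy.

Pre-subsidy: 390 - 6P = -372.5 + 6.5P gives P* = 61, x* = 24.
With the rebate, buyers effectively pay Pb = Ps − 25, where Ps is the price sellers receive.
Demand in terms of Ps becomes xd = 390 − 6(Ps − 25) = 540 - 6Ps. Setting this equal to supply: 540 - 6Ps = -372.5 + 6.5Ps, so Ps = 73.
Buyers pay Pb = 73 − 25 = 48; x' = -372.5 + 6.5·73 = 102.
The subsidy expands output by 102 − 24 = 78 past the efficient level; on those units the gap between marginal cost and willingness to pay runs from 0 up to 25.
DWL = ½ × 25 × 78 = 975.

Deadweight loss = €975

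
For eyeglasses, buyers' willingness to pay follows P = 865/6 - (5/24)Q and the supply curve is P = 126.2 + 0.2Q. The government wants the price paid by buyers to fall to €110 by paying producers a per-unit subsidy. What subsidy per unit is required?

Required subsidy s = €49 per unit

At a buyer price of 110, quantity demanded is 692 − 4.8·110 = 164.
Sellers supply 164 only when they receive Ps = 126.2 + 0.2·164 = 159.
s = Ps − Pb = 159 − 110 = 49.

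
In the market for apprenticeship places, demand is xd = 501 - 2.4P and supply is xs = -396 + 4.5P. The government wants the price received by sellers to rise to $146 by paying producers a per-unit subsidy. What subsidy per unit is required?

Required subsidy s = $46 per unit

At a seller price of 146, quantity supplied is -396 + 4.5·146 = 261.
Buyers absorb 261 only when they pay Pb with 501 − 2.4·Pb = 261, i.e. Pb = 100.
s = Ps − Pb = 146 − 100 = 46.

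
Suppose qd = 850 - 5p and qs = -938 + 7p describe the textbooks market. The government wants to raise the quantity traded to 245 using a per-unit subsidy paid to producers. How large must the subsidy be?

Required subsidy s = 48 per unit

At q = 245, invert demand for the buyer price: pb = (850 − 245)/5 = 121; invert supply for the seller price: ps = (245 − (-938))/7 = 169.
The subsidy must fill the gap: s = ps − pb = 169 − 121 = 48.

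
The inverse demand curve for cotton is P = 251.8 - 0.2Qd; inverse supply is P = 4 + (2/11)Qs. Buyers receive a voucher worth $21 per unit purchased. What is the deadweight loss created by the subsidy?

Deadweight loss = $577.5

Pre-subsidy: 251.8 - 0.2Q = 4 + (2/11)Q gives Q* = 649 and P* = 122.
With the rebate, buyers effectively pay Pb = Ps − 21, where Ps is the price sellers receive.
On the curves, Pb = 251.8 - 0.2Q and Ps = 4 + (2/11)Q; the wedge Ps − Pb = 21 gives 4 + (2/11)Q − (251.8 - 0.2Q) = 21, so Q' = 704.
Then Pb = 251.8 − 0.2·704 = 111 and Ps = 4 + (2/11)·704 = 132.
The subsidy expands output by 704 − 649 = 55 past the efficient level; on those units the gap between marginal cost and willingness to pay runs from 0 up to 21.
DWL = ½ × 21 × 55 = 577.5.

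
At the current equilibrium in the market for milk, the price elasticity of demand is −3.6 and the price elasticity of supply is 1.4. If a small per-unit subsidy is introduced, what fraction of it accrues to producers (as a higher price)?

Producer share = 0.72

For a small subsidy around the equilibrium, the benefit split depends on the relative slopes, which at a point are proportional to the elasticities.
Buyer share = εs/(εs + |εd|) = 1.4/(1.4 + 3.6) = 0.28; seller share = |εd|/(εs + |εd|) = 0.72.
So producers capture 0.72 of the subsidy.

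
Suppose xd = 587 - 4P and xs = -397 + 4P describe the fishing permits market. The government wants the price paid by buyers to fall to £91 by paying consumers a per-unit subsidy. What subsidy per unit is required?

Required subsidy s = £64 per unit

At a buyer price of 91, quantity demanded is 587 − 4·91 = 223.
Sellers supply 223 only when they receive Ps with -397 + 4·Ps = 223, i.e. Ps = 155.
s = Ps − Pb = 155 − 91 = 64.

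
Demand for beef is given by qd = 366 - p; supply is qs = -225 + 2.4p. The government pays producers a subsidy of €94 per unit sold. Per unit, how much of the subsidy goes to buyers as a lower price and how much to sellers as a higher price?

Buyers gain 1128/17 per unit; sellers gain 470/17 per unit

Pre-subsidy: 366 - p = -225 + 2.4p gives p* = 2955/17, q* = 3267/17.
With the subsidy, sellers receive ps = pb + 94 for each unit, where pb is the price buyers pay.
Supply in terms of pb becomes qs = -225 + 2.4(pb + 94) = 0.6 + 2.4pb. Setting this equal to demand: 366 - pb = 0.6 + 2.4pb, so pb = 1827/17.
Sellers receive ps = 1827/17 + 94 = 3425/17; q' = 366 − 1·(1827/17) = 4395/17.
Buyers' price falls by p* − pb = 2955/17 − 1827/17 = 1128/17; sellers' price rises by ps − p* = 3425/17 − 2955/17 = 470/17.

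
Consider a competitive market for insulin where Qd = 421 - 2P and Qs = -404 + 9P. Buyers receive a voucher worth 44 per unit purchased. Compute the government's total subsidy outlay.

Government cost = 15092

Pre-subsidy: 421 - 2P = -404 + 9P gives P* = 75, Q* = 271.
With the rebate, buyers effectively pay Pb = Ps − 44, where Ps is the price sellers receive.
Demand in terms of Ps becomes Qd = 421 − 2(Ps − 44) = 509 - 2Ps. Setting this equal to supply: 509 - 2Ps = -404 + 9Ps, so Ps = 83.
Buyers pay Pb = 83 − 44 = 39; Q' = -404 + 9·83 = 343.
Government outlay = subsidy × quantity = 44 × 343 = 15092.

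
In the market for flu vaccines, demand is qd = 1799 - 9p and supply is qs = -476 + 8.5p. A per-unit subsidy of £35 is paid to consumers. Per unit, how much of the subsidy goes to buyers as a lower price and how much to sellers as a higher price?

Buyers gain £17 per unit; sellers gain £18 per unit

Pre-subsidy: 1799 - 9p = -476 + 8.5p gives p* = 130, q* = 629.
With the rebate, buyers effectively pay pb = ps − 35, where ps is the price sellers receive.
Demand in terms of ps becomes qd = 1799 − 9(ps − 35) = 2114 - 9ps. Setting this equal to supply: 2114 - 9ps = -476 + 8.5ps, so ps = 148.
Buyers pay pb = 148 − 35 = 113; q' = -476 + 8.5·148 = 782.
Buyers' price falls by p* − pb = 130 − 113 = 17; sellers' price rises by ps − p* = 148 − 130 = 18.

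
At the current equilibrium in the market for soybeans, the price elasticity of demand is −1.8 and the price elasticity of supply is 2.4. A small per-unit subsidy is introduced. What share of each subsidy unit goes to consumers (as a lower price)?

For a small subsidy around the equilibrium, the benefit split depends on the relative slopes, which at a point are proportional to the elasticities.
Buyer share = εs/(εs + |εd|) = 2.4/(2.4 + 1.8) = 4/7; seller share = |εd|/(εs + |εd|) = 3/7.

Consumer share = 4/7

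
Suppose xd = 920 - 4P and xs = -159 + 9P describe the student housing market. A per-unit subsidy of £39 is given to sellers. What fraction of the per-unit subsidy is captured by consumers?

Consumer share = 9/13

Pre-subsidy: 920 - 4P = -159 + 9P gives P* = 83, x* = 588.
With the subsidy, sellers receive Ps = Pb + 39 for each unit, where Pb is the price buyers pay.
Supply in terms of Pb becomes xs = -159 + 9(Pb + 39) = 192 + 9Pb. Setting this equal to demand: 920 - 4Pb = 192 + 9Pb, so Pb = 56.
Sellers receive Ps = 56 + 39 = 95; x' = 920 − 4·56 = 696.
Buyers' price falls by P* − Pb = 83 − 56 = 27; sellers' price rises by Ps − P* = 95 − 83 = 12.
So consumers capture 27/39 = 9/13 of each unit of subsidy.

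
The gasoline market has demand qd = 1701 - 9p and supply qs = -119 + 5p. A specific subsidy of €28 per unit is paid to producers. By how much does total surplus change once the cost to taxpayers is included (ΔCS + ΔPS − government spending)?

Net change in total surplus = -€1260

Pre-subsidy: 1701 - 9p = -119 + 5p gives p* = 130, q* = 531.
With the subsidy, sellers receive ps = pb + 28 for each unit, where pb is the price buyers pay.
Supply in terms of pb becomes qs = -119 + 5(pb + 28) = 21 + 5pb. Setting this equal to demand: 1701 - 9pb = 21 + 5pb, so pb = 120.
Sellers receive ps = 120 + 28 = 148; q' = 1701 − 9·120 = 621.
ΔCS = ½(531 + 621)(130 − 120) = 5760; ΔPS = ½(531 + 621)(148 − 130) = 10368.
Government spending = 28 × 621 = 17388.
Net change = 5760 + 10368 − 17388 = -1260. The loss equals the DWL triangle ½·28·90.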